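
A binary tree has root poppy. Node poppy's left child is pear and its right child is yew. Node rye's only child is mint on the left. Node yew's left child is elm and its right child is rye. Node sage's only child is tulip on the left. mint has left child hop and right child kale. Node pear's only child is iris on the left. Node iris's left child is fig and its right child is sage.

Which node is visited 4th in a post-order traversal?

iris

Post-order visits the left subtree, then the right subtree, then the node.
At poppy: go left to pear.
  At pear: go left to iris.
    At iris: go left to fig.
      fig is a leaf — visit fig.
    At iris: go right to sage.
      At sage: go left to tulip.
        tulip is a leaf — visit tulip.
      At sage: no right child.
      Visit sage.
    Visit iris.
  At pear: no right child.
  Visit pear.
At poppy: go right to yew.
  At yew: go left to elm.
    elm is a leaf — visit elm.
  At yew: go right to rye.
    At rye: go left to mint.
      At mint: go left to hop.
        hop is a leaf — visit hop.
      At mint: go right to kale.
        kale is a leaf — visit kale.
      Visit mint.
    At rye: no right child.
    Visit rye.
  Visit yew.
Visit poppy.
Full post-order sequence: fig, tulip, sage, iris, pear, elm, hop, kale, mint, rye, yew, poppy.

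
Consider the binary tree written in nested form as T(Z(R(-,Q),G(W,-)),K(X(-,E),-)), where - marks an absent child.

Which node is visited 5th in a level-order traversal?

Level-order visits nodes level by level from the root, left to right within each level.
Level 0: T
Level 1: Z, K
Level 2: R, G, X
Level 3: Q, W, E
Full level-order sequence: T, Z, K, R, G, X, Q, W, E.

G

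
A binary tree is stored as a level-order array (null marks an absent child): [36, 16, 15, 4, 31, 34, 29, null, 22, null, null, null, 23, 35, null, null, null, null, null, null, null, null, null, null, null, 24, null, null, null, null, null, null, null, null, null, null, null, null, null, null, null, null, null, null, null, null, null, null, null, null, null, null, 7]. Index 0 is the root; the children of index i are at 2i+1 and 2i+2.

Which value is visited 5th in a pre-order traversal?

31

Pre-order visits the node, then its left subtree, then its right subtree.
Visit 36.
At 36: go left to 16.
  Visit 16.
  At 16: go left to 4.
    Visit 4.
    At 4: no left child.
    At 4: go right to 22.
      22 is a leaf — visit 22.
  At 16: go right to 31.
    31 is a leaf — visit 31.
At 36: go right to 15.
  Visit 15.
  At 15: go left to 34.
    Visit 34.
    At 34: no left child.
    At 34: go right to 23.
      Visit 23.
      At 23: go left to 24.
        Visit 24.
        At 24: no left child.
        At 24: go right to 7.
          7 is a leaf — visit 7.
      At 23: no right child.
  At 15: go right to 29.
    Visit 29.
    At 29: go left to 35.
      35 is a leaf — visit 35.
    At 29: no right child.
Full pre-order sequence: 36, 16, 4, 22, 31, 15, 34, 23, 24, 7, 29, 35.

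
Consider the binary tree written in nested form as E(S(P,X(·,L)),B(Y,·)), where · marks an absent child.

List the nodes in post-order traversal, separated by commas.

P, L, X, S, Y, B, E

Post-order visits the left subtree, then the right subtree, then the node.
At E: go left to S.
  At S: go left to P.
    P is a leaf — visit P.
  At S: go right to X.
    At X: no left child.
    At X: go right to L.
      L is a leaf — visit L.
    Visit X.
  Visit S.
At E: go right to B.
  At B: go left to Y.
    Y is a leaf — visit Y.
  At B: no right child.
  Visit B.
Visit E.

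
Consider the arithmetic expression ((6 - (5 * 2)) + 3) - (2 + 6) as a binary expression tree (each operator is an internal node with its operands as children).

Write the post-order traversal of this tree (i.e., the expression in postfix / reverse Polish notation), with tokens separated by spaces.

6 5 2 * - 3 + 2 6 + -

Post-order on an expression tree gives postfix notation: for each operator, emit left operand, right operand, then the operator.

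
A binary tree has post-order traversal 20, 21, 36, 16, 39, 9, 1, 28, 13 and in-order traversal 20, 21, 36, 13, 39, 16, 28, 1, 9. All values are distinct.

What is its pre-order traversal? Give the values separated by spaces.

13 36 21 20 28 39 16 1 9

The last element of post-order is the root; it splits in-order into left and right subtrees.
Root 13: left subtree has 3 nodes {20, 21, 36}, right has 5 {39, 16, 28, 1, 9}.
  Root 36: left subtree has 2 nodes {20, 21}, right has 0 { }.
    Root 21: left subtree has 1 node {20}, right has 0 { }.
  Root 28: left subtree has 2 nodes {39, 16}, right has 2 {1, 9}.
    Root 39: left subtree has 0 nodes { }, right has 1 {16}.
    Root 1: left subtree has 0 nodes { }, right has 1 {9}.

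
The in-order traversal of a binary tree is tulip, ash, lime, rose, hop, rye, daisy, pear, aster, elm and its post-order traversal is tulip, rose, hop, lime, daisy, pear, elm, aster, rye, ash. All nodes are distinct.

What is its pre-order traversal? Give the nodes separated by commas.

The last element of post-order is the root; it splits in-order into left and right subtrees.
Root ash: left subtree has 1 node {tulip}, right has 8 {lime, rose, hop, rye, daisy, pear, aster, elm}.
  Root rye: left subtree has 3 nodes {lime, rose, hop}, right has 4 {daisy, pear, aster, elm}.
    Root lime: left subtree has 0 nodes { }, right has 2 {rose, hop}.
      Root hop: left subtree has 1 node {rose}, right has 0 { }.
    Root aster: left subtree has 2 nodes {daisy, pear}, right has 1 {elm}.
      Root pear: left subtree has 1 node {daisy}, right has 0 { }.

ash, tulip, rye, lime, hop, rose, aster, pear, daisy, elm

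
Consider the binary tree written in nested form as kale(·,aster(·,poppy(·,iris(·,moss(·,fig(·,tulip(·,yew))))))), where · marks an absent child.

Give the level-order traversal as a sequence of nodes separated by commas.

Level-order visits nodes level by level from the root, left to right within each level.
Level 0: kale
Level 1: aster
Level 2: poppy
Level 3: iris
Level 4: moss
Level 5: fig
Level 6: tulip
Level 7: yew

kale, aster, poppy, iris, moss, fig, tulip, yew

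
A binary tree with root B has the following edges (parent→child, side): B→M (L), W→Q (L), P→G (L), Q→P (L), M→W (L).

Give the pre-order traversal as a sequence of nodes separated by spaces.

B M W Q P G

Pre-order visits the node, then its left subtree, then its right subtree.
Visit B.
At B: go left to M.
  Visit M.
  At M: go left to W.
    Visit W.
    At W: go left to Q.
      Visit Q.
      At Q: go left to P.
        Visit P.
        At P: go left to G.
          G is a leaf — visit G.
        At P: no right child.
      At Q: no right child.
    At W: no right child.
  At M: no right child.
At B: no right child.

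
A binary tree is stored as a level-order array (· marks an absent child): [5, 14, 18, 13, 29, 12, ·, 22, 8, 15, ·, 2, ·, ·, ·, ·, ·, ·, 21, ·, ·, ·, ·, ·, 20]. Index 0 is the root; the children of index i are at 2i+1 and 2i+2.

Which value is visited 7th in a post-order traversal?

14

Post-order visits the left subtree, then the right subtree, then the node.
At 5: go left to 14.
  At 14: go left to 13.
    At 13: go left to 22.
      22 is a leaf — visit 22.
    At 13: go right to 8.
      At 8: no left child.
      At 8: go right to 21.
        21 is a leaf — visit 21.
      Visit 8.
    Visit 13.
  At 14: go right to 29.
    At 29: go left to 15.
      15 is a leaf — visit 15.
    At 29: no right child.
    Visit 29.
  Visit 14.
At 5: go right to 18.
  At 18: go left to 12.
    At 12: go left to 2.
      At 2: no left child.
      At 2: go right to 20.
        20 is a leaf — visit 20.
      Visit 2.
    At 12: no right child.
    Visit 12.
  At 18: no right child.
  Visit 18.
Visit 5.
Full post-order sequence: 22, 21, 8, 13, 15, 29, 14, 20, 2, 12, 18, 5.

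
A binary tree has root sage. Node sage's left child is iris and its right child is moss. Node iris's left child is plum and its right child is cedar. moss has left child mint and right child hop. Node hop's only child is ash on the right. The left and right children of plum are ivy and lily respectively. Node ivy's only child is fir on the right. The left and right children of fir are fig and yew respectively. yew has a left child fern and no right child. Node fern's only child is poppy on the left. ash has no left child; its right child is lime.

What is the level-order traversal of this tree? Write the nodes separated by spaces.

Level-order visits nodes level by level from the root, left to right within each level.
Level 0: sage
Level 1: iris, moss
Level 2: plum, cedar, mint, hop
Level 3: ivy, lily, ash
Level 4: fir, lime
Level 5: fig, yew
Level 6: fern
Level 7: poppy

sage iris moss plum cedar mint hop ivy lily ash fir lime fig yew fern poppy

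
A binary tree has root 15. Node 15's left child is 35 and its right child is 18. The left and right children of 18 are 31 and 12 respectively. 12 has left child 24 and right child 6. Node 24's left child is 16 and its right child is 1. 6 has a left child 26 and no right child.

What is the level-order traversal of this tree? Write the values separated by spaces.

15 35 18 31 12 24 6 16 1 26

Level-order visits nodes level by level from the root, left to right within each level.
Level 0: 15
Level 1: 35, 18
Level 2: 31, 12
Level 3: 24, 6
Level 4: 16, 1, 26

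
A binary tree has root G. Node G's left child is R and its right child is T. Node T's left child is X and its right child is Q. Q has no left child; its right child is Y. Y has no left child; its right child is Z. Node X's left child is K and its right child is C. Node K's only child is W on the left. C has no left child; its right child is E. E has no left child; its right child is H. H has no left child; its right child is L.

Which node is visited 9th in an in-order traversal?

In-order visits the left subtree, then the node, then the right subtree.
At G: go left to R.
  R is a leaf — visit R.
Visit G.
At G: go right to T.
  At T: go left to X.
    At X: go left to K.
      At K: go left to W.
        W is a leaf — visit W.
      Visit K.
      At K: no right child.
    Visit X.
    At X: go right to C.
      At C: no left child.
      Visit C.
      At C: go right to E.
        At E: no left child.
        Visit E.
        At E: go right to H.
          At H: no left child.
          Visit H.
          At H: go right to L.
            L is a leaf — visit L.
  Visit T.
  At T: go right to Q.
    At Q: no left child.
    Visit Q.
    At Q: go right to Y.
      At Y: no left child.
      Visit Y.
      At Y: go right to Z.
        Z is a leaf — visit Z.
Full in-order sequence: R, G, W, K, X, C, E, H, L, T, Q, Y, Z.

L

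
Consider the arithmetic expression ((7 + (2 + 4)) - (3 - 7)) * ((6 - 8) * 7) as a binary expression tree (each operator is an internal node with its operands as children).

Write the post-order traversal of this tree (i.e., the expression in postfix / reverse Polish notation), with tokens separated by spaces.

7 2 4 + + 3 7 - - 6 8 - 7 * *

Post-order on an expression tree gives postfix notation: for each operator, emit left operand, right operand, then the operator.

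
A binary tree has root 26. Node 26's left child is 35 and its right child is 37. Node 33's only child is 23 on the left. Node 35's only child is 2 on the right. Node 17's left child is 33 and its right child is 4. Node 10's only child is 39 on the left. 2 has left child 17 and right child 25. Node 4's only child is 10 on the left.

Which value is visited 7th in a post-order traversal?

Post-order visits the left subtree, then the right subtree, then the node.
At 26: go left to 35.
  At 35: no left child.
  At 35: go right to 2.
    At 2: go left to 17.
      At 17: go left to 33.
        At 33: go left to 23.
          23 is a leaf — visit 23.
        At 33: no right child.
        Visit 33.
      At 17: go right to 4.
        At 4: go left to 10.
          At 10: go left to 39.
            39 is a leaf — visit 39.
          At 10: no right child.
          Visit 10.
        At 4: no right child.
        Visit 4.
      Visit 17.
    At 2: go right to 25.
      25 is a leaf — visit 25.
    Visit 2.
  Visit 35.
At 26: go right to 37.
  37 is a leaf — visit 37.
Visit 26.
Full post-order sequence: 23, 33, 39, 10, 4, 17, 25, 2, 35, 37, 26.

25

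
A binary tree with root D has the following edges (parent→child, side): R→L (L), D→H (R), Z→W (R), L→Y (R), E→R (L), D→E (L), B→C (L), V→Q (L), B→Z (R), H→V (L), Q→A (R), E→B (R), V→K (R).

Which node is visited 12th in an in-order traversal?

V

In-order visits the left subtree, then the node, then the right subtree.
At D: go left to E.
  At E: go left to R.
    At R: go left to L.
      At L: no left child.
      Visit L.
      At L: go right to Y.
        Y is a leaf — visit Y.
    Visit R.
    At R: no right child.
  Visit E.
  At E: go right to B.
    At B: go left to C.
      C is a leaf — visit C.
    Visit B.
    At B: go right to Z.
      At Z: no left child.
      Visit Z.
      At Z: go right to W.
        W is a leaf — visit W.
Visit D.
At D: go right to H.
  At H: go left to V.
    At V: go left to Q.
      At Q: no left child.
      Visit Q.
      At Q: go right to A.
        A is a leaf — visit A.
    Visit V.
    At V: go right to K.
      K is a leaf — visit K.
  Visit H.
  At H: no right child.
Full in-order sequence: L, Y, R, E, C, B, Z, W, D, Q, A, V, K, H.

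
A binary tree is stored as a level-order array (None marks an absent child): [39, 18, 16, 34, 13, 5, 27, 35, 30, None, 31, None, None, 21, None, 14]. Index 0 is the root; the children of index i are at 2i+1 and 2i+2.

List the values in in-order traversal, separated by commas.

In-order visits the left subtree, then the node, then the right subtree.
At 39: go left to 18.
  At 18: go left to 34.
    At 34: go left to 35.
      At 35: go left to 14.
        14 is a leaf — visit 14.
      Visit 35.
      At 35: no right child.
    Visit 34.
    At 34: go right to 30.
      30 is a leaf — visit 30.
  Visit 18.
  At 18: go right to 13.
    At 13: no left child.
    Visit 13.
    At 13: go right to 31.
      31 is a leaf — visit 31.
Visit 39.
At 39: go right to 16.
  At 16: go left to 5.
    5 is a leaf — visit 5.
  Visit 16.
  At 16: go right to 27.
    At 27: go left to 21.
      21 is a leaf — visit 21.
    Visit 27.
    At 27: no right child.

14, 35, 34, 30, 18, 13, 31, 39, 5, 16, 21, 27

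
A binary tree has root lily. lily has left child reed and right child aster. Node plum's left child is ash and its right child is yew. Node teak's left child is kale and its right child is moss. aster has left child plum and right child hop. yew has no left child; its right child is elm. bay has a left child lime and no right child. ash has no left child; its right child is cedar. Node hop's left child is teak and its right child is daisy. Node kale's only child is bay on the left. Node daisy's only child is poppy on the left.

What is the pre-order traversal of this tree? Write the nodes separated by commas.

Pre-order visits the node, then its left subtree, then its right subtree.
Visit lily.
At lily: go left to reed.
  reed is a leaf — visit reed.
At lily: go right to aster.
  Visit aster.
  At aster: go left to plum.
    Visit plum.
    At plum: go left to ash.
      Visit ash.
      At ash: no left child.
      At ash: go right to cedar.
        cedar is a leaf — visit cedar.
    At plum: go right to yew.
      Visit yew.
      At yew: no left child.
      At yew: go right to elm.
        elm is a leaf — visit elm.
  At aster: go right to hop.
    Visit hop.
    At hop: go left to teak.
      Visit teak.
      At teak: go left to kale.
        Visit kale.
        At kale: go left to bay.
          Visit bay.
          At bay: go left to lime.
            lime is a leaf — visit lime.
          At bay: no right child.
        At kale: no right child.
      At teak: go right to moss.
        moss is a leaf — visit moss.
    At hop: go right to daisy.
      Visit daisy.
      At daisy: go left to poppy.
        poppy is a leaf — visit poppy.
      At daisy: no right child.

lily, reed, aster, plum, ash, cedar, yew, elm, hop, teak, kale, bay, lime, moss, daisy, poppy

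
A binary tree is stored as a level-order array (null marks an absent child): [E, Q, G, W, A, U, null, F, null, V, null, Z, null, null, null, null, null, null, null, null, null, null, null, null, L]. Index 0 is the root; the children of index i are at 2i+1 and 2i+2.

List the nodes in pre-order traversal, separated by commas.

Pre-order visits the node, then its left subtree, then its right subtree.
Visit E.
At E: go left to Q.
  Visit Q.
  At Q: go left to W.
    Visit W.
    At W: go left to F.
      F is a leaf — visit F.
    At W: no right child.
  At Q: go right to A.
    Visit A.
    At A: go left to V.
      V is a leaf — visit V.
    At A: no right child.
At E: go right to G.
  Visit G.
  At G: go left to U.
    Visit U.
    At U: go left to Z.
      Visit Z.
      At Z: no left child.
      At Z: go right to L.
        L is a leaf — visit L.
    At U: no right child.
  At G: no right child.

E, Q, W, F, A, V, G, U, Z, L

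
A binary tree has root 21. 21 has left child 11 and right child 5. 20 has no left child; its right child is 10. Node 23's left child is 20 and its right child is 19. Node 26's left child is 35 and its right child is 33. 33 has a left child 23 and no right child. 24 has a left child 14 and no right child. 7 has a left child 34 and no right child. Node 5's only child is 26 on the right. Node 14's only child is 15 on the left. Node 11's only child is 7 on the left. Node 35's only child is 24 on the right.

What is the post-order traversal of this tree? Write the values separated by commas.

Post-order visits the left subtree, then the right subtree, then the node.
At 21: go left to 11.
  At 11: go left to 7.
    At 7: go left to 34.
      34 is a leaf — visit 34.
    At 7: no right child.
    Visit 7.
  At 11: no right child.
  Visit 11.
At 21: go right to 5.
  At 5: no left child.
  At 5: go right to 26.
    At 26: go left to 35.
      At 35: no left child.
      At 35: go right to 24.
        At 24: go left to 14.
          At 14: go left to 15.
            15 is a leaf — visit 15.
          At 14: no right child.
          Visit 14.
        At 24: no right child.
        Visit 24.
      Visit 35.
    At 26: go right to 33.
      At 33: go left to 23.
        At 23: go left to 20.
          At 20: no left child.
          At 20: go right to 10.
            10 is a leaf — visit 10.
          Visit 20.
        At 23: go right to 19.
          19 is a leaf — visit 19.
        Visit 23.
      At 33: no right child.
      Visit 33.
    Visit 26.
  Visit 5.
Visit 21.

34, 7, 11, 15, 14, 24, 35, 10, 20, 19, 23, 33, 26, 5, 21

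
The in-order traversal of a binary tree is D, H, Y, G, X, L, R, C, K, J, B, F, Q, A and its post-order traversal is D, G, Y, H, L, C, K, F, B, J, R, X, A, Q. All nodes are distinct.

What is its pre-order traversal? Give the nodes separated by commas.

The last element of post-order is the root; it splits in-order into left and right subtrees.
Root Q: left subtree has 12 nodes {D, H, Y, G, X, L, R, C, K, J, B, F}, right has 1 {A}.
  Root X: left subtree has 4 nodes {D, H, Y, G}, right has 7 {L, R, C, K, J, B, F}.
    Root H: left subtree has 1 node {D}, right has 2 {Y, G}.
      Root Y: left subtree has 0 nodes { }, right has 1 {G}.
    Root R: left subtree has 1 node {L}, right has 5 {C, K, J, B, F}.
      Root J: left subtree has 2 nodes {C, K}, right has 2 {B, F}.
        Root K: left subtree has 1 node {C}, right has 0 { }.
        Root B: left subtree has 0 nodes { }, right has 1 {F}.

Q, X, H, D, Y, G, R, L, J, K, C, B, F, A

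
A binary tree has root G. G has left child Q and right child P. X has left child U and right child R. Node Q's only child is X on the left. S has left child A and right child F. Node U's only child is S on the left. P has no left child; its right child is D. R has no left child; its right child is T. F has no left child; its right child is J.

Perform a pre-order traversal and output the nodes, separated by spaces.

Pre-order visits the node, then its left subtree, then its right subtree.
Visit G.
At G: go left to Q.
  Visit Q.
  At Q: go left to X.
    Visit X.
    At X: go left to U.
      Visit U.
      At U: go left to S.
        Visit S.
        At S: go left to A.
          A is a leaf — visit A.
        At S: go right to F.
          Visit F.
          At F: no left child.
          At F: go right to J.
            J is a leaf — visit J.
      At U: no right child.
    At X: go right to R.
      Visit R.
      At R: no left child.
      At R: go right to T.
        T is a leaf — visit T.
  At Q: no right child.
At G: go right to P.
  Visit P.
  At P: no left child.
  At P: go right to D.
    D is a leaf — visit D.

G Q X U S A F J R T P D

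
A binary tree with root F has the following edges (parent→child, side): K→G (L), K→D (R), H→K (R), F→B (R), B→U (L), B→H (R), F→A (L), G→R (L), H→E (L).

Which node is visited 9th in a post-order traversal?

B

Post-order visits the left subtree, then the right subtree, then the node.
At F: go left to A.
  A is a leaf — visit A.
At F: go right to B.
  At B: go left to U.
    U is a leaf — visit U.
  At B: go right to H.
    At H: go left to E.
      E is a leaf — visit E.
    At H: go right to K.
      At K: go left to G.
        At G: go left to R.
          R is a leaf — visit R.
        At G: no right child.
        Visit G.
      At K: go right to D.
        D is a leaf — visit D.
      Visit K.
    Visit H.
  Visit B.
Visit F.
Full post-order sequence: A, U, E, R, G, D, K, H, B, F.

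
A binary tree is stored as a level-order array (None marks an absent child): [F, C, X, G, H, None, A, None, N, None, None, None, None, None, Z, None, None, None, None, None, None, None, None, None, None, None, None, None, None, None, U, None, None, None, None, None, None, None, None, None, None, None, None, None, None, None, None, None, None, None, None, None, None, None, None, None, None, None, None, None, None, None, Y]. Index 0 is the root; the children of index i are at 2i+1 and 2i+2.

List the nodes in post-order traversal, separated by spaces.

Post-order visits the left subtree, then the right subtree, then the node.
At F: go left to C.
  At C: go left to G.
    At G: no left child.
    At G: go right to N.
      N is a leaf — visit N.
    Visit G.
  At C: go right to H.
    H is a leaf — visit H.
  Visit C.
At F: go right to X.
  At X: no left child.
  At X: go right to A.
    At A: no left child.
    At A: go right to Z.
      At Z: no left child.
      At Z: go right to U.
        At U: no left child.
        At U: go right to Y.
          Y is a leaf — visit Y.
        Visit U.
      Visit Z.
    Visit A.
  Visit X.
Visit F.

N G H C Y U Z A X F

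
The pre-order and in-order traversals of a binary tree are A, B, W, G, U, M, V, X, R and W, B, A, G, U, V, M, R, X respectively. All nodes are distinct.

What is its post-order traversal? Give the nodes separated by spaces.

W B V R X M U G A

The first element of pre-order is the root; it splits in-order into left and right subtrees.
Root A: left subtree has 2 nodes {W, B}, right has 6 {G, U, V, M, R, X}.
  Root B: left subtree has 1 node {W}, right has 0 { }.
  Root G: left subtree has 0 nodes { }, right has 5 {U, V, M, R, X}.
    Root U: left subtree has 0 nodes { }, right has 4 {V, M, R, X}.
      Root M: left subtree has 1 node {V}, right has 2 {R, X}.
        Root X: left subtree has 1 node {R}, right has 0 { }.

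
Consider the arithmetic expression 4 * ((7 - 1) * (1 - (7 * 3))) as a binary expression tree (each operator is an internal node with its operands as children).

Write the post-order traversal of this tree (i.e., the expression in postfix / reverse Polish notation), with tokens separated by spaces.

Post-order on an expression tree gives postfix notation: for each operator, emit left operand, right operand, then the operator.

4 7 1 - 1 7 3 * - * *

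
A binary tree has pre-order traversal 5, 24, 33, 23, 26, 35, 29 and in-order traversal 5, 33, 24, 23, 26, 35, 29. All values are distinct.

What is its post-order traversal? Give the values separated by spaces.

33 29 35 26 23 24 5

The first element of pre-order is the root; it splits in-order into left and right subtrees.
Root 5: left subtree has 0 nodes { }, right has 6 {33, 24, 23, 26, 35, 29}.
  Root 24: left subtree has 1 node {33}, right has 4 {23, 26, 35, 29}.
    Root 23: left subtree has 0 nodes { }, right has 3 {26, 35, 29}.
      Root 26: left subtree has 0 nodes { }, right has 2 {35, 29}.
        Root 35: left subtree has 0 nodes { }, right has 1 {29}.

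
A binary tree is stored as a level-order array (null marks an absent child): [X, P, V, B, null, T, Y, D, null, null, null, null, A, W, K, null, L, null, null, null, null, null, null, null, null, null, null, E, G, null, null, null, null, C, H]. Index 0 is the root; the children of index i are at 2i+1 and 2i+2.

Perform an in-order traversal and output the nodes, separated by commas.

D, C, L, H, B, P, X, T, A, V, E, W, G, Y, K

In-order visits the left subtree, then the node, then the right subtree.
At X: go left to P.
  At P: go left to B.
    At B: go left to D.
      At D: no left child.
      Visit D.
      At D: go right to L.
        At L: go left to C.
          C is a leaf — visit C.
        Visit L.
        At L: go right to H.
          H is a leaf — visit H.
    Visit B.
    At B: no right child.
  Visit P.
  At P: no right child.
Visit X.
At X: go right to V.
  At V: go left to T.
    At T: no left child.
    Visit T.
    At T: go right to A.
      A is a leaf — visit A.
  Visit V.
  At V: go right to Y.
    At Y: go left to W.
      At W: go left to E.
        E is a leaf — visit E.
      Visit W.
      At W: go right to G.
        G is a leaf — visit G.
    Visit Y.
    At Y: go right to K.
      K is a leaf — visit K.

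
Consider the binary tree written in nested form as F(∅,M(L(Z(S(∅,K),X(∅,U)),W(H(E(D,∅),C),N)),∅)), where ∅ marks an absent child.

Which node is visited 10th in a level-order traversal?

Level-order visits nodes level by level from the root, left to right within each level.
Level 0: F
Level 1: M
Level 2: L
Level 3: Z, W
Level 4: S, X, H, N
Level 5: K, U, E, C
Level 6: D
Full level-order sequence: F, M, L, Z, W, S, X, H, N, K, U, E, C, D.

K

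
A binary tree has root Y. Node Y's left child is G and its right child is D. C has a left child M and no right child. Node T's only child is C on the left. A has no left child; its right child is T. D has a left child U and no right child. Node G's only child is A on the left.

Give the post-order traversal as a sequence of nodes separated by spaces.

M C T A G U D Y

Post-order visits the left subtree, then the right subtree, then the node.
At Y: go left to G.
  At G: go left to A.
    At A: no left child.
    At A: go right to T.
      At T: go left to C.
        At C: go left to M.
          M is a leaf — visit M.
        At C: no right child.
        Visit C.
      At T: no right child.
      Visit T.
    Visit A.
  At G: no right child.
  Visit G.
At Y: go right to D.
  At D: go left to U.
    U is a leaf — visit U.
  At D: no right child.
  Visit D.
Visit Y.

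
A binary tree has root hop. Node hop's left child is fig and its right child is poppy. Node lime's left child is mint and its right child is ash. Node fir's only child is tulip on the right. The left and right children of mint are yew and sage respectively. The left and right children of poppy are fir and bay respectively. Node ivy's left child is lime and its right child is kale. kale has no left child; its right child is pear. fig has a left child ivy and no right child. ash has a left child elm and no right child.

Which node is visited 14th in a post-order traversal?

poppy

Post-order visits the left subtree, then the right subtree, then the node.
At hop: go left to fig.
  At fig: go left to ivy.
    At ivy: go left to lime.
      At lime: go left to mint.
        At mint: go left to yew.
          yew is a leaf — visit yew.
        At mint: go right to sage.
          sage is a leaf — visit sage.
        Visit mint.
      At lime: go right to ash.
        At ash: go left to elm.
          elm is a leaf — visit elm.
        At ash: no right child.
        Visit ash.
      Visit lime.
    At ivy: go right to kale.
      At kale: no left child.
      At kale: go right to pear.
        pear is a leaf — visit pear.
      Visit kale.
    Visit ivy.
  At fig: no right child.
  Visit fig.
At hop: go right to poppy.
  At poppy: go left to fir.
    At fir: no left child.
    At fir: go right to tulip.
      tulip is a leaf — visit tulip.
    Visit fir.
  At poppy: go right to bay.
    bay is a leaf — visit bay.
  Visit poppy.
Visit hop.
Full post-order sequence: yew, sage, mint, elm, ash, lime, pear, kale, ivy, fig, tulip, fir, bay, poppy, hop.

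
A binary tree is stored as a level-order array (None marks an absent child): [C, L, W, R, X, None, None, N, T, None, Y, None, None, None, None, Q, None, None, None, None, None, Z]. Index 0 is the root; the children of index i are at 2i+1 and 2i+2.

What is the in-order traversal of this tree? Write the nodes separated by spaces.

Q N R T L X Z Y C W

In-order visits the left subtree, then the node, then the right subtree.
At C: go left to L.
  At L: go left to R.
    At R: go left to N.
      At N: go left to Q.
        Q is a leaf — visit Q.
      Visit N.
      At N: no right child.
    Visit R.
    At R: go right to T.
      T is a leaf — visit T.
  Visit L.
  At L: go right to X.
    At X: no left child.
    Visit X.
    At X: go right to Y.
      At Y: go left to Z.
        Z is a leaf — visit Z.
      Visit Y.
      At Y: no right child.
Visit C.
At C: go right to W.
  W is a leaf — visit W.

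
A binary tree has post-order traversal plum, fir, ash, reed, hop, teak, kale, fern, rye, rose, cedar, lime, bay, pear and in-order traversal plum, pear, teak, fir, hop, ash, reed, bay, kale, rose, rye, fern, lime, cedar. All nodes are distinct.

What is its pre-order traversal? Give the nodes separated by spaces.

pear plum bay teak hop fir reed ash lime rose kale rye fern cedar

The last element of post-order is the root; it splits in-order into left and right subtrees.
Root pear: left subtree has 1 node {plum}, right has 12 {teak, fir, hop, ash, reed, bay, kale, rose, rye, fern, lime, cedar}.
  Root bay: left subtree has 5 nodes {teak, fir, hop, ash, reed}, right has 6 {kale, rose, rye, fern, lime, cedar}.
    Root teak: left subtree has 0 nodes { }, right has 4 {fir, hop, ash, reed}.
      Root hop: left subtree has 1 node {fir}, right has 2 {ash, reed}.
        Root reed: left subtree has 1 node {ash}, right has 0 { }.
    Root lime: left subtree has 4 nodes {kale, rose, rye, fern}, right has 1 {cedar}.
      Root rose: left subtree has 1 node {kale}, right has 2 {rye, fern}.
        Root rye: left subtree has 0 nodes { }, right has 1 {fern}.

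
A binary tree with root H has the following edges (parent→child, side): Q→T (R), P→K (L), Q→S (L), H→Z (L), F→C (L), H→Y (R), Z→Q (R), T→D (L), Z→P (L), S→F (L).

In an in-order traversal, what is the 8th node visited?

In-order visits the left subtree, then the node, then the right subtree.
At H: go left to Z.
  At Z: go left to P.
    At P: go left to K.
      K is a leaf — visit K.
    Visit P.
    At P: no right child.
  Visit Z.
  At Z: go right to Q.
    At Q: go left to S.
      At S: go left to F.
        At F: go left to C.
          C is a leaf — visit C.
        Visit F.
        At F: no right child.
      Visit S.
      At S: no right child.
    Visit Q.
    At Q: go right to T.
      At T: go left to D.
        D is a leaf — visit D.
      Visit T.
      At T: no right child.
Visit H.
At H: go right to Y.
  Y is a leaf — visit Y.
Full in-order sequence: K, P, Z, C, F, S, Q, D, T, H, Y.

D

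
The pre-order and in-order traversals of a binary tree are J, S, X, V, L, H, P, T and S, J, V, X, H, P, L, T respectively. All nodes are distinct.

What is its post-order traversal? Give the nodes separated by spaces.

S V P H T L X J

The first element of pre-order is the root; it splits in-order into left and right subtrees.
Root J: left subtree has 1 node {S}, right has 6 {V, X, H, P, L, T}.
  Root X: left subtree has 1 node {V}, right has 4 {H, P, L, T}.
    Root L: left subtree has 2 nodes {H, P}, right has 1 {T}.
      Root H: left subtree has 0 nodes { }, right has 1 {P}.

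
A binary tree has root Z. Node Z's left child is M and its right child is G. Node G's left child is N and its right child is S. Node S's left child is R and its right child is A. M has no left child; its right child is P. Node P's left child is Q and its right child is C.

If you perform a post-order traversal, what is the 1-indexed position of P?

3

Post-order visits the left subtree, then the right subtree, then the node.
At Z: go left to M.
  At M: no left child.
  At M: go right to P.
    At P: go left to Q.
      Q is a leaf — visit Q.
    At P: go right to C.
      C is a leaf — visit C.
    Visit P.
  Visit M.
At Z: go right to G.
  At G: go left to N.
    N is a leaf — visit N.
  At G: go right to S.
    At S: go left to R.
      R is a leaf — visit R.
    At S: go right to A.
      A is a leaf — visit A.
    Visit S.
  Visit G.
Visit Z.
Full post-order sequence: Q, C, P, M, N, R, A, S, G, Z.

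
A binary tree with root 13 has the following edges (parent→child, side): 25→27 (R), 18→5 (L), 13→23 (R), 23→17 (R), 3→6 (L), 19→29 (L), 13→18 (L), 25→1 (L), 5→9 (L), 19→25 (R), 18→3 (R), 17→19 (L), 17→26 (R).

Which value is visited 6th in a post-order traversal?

29

Post-order visits the left subtree, then the right subtree, then the node.
At 13: go left to 18.
  At 18: go left to 5.
    At 5: go left to 9.
      9 is a leaf — visit 9.
    At 5: no right child.
    Visit 5.
  At 18: go right to 3.
    At 3: go left to 6.
      6 is a leaf — visit 6.
    At 3: no right child.
    Visit 3.
  Visit 18.
At 13: go right to 23.
  At 23: no left child.
  At 23: go right to 17.
    At 17: go left to 19.
      At 19: go left to 29.
        29 is a leaf — visit 29.
      At 19: go right to 25.
        At 25: go left to 1.
          1 is a leaf — visit 1.
        At 25: go right to 27.
          27 is a leaf — visit 27.
        Visit 25.
      Visit 19.
    At 17: go right to 26.
      26 is a leaf — visit 26.
    Visit 17.
  Visit 23.
Visit 13.
Full post-order sequence: 9, 5, 6, 3, 18, 29, 1, 27, 25, 19, 26, 17, 23, 13.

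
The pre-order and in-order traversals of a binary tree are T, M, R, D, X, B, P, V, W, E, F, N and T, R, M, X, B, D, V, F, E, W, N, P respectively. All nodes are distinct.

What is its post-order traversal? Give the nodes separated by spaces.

The first element of pre-order is the root; it splits in-order into left and right subtrees.
Root T: left subtree has 0 nodes { }, right has 11 {R, M, X, B, D, V, F, E, W, N, P}.
  Root M: left subtree has 1 node {R}, right has 9 {X, B, D, V, F, E, W, N, P}.
    Root D: left subtree has 2 nodes {X, B}, right has 6 {V, F, E, W, N, P}.
      Root X: left subtree has 0 nodes { }, right has 1 {B}.
      Root P: left subtree has 5 nodes {V, F, E, W, N}, right has 0 { }.
        Root V: left subtree has 0 nodes { }, right has 4 {F, E, W, N}.
          Root W: left subtree has 2 nodes {F, E}, right has 1 {N}.
            Root E: left subtree has 1 node {F}, right has 0 { }.

R B X F E N W V P D M T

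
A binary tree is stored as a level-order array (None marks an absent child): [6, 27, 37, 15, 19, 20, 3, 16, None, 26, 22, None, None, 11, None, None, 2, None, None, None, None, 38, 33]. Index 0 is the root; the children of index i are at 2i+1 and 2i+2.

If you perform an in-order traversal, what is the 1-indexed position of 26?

In-order visits the left subtree, then the node, then the right subtree.
At 6: go left to 27.
  At 27: go left to 15.
    At 15: go left to 16.
      At 16: no left child.
      Visit 16.
      At 16: go right to 2.
        2 is a leaf — visit 2.
    Visit 15.
    At 15: no right child.
  Visit 27.
  At 27: go right to 19.
    At 19: go left to 26.
      26 is a leaf — visit 26.
    Visit 19.
    At 19: go right to 22.
      At 22: go left to 38.
        38 is a leaf — visit 38.
      Visit 22.
      At 22: go right to 33.
        33 is a leaf — visit 33.
Visit 6.
At 6: go right to 37.
  At 37: go left to 20.
    20 is a leaf — visit 20.
  Visit 37.
  At 37: go right to 3.
    At 3: go left to 11.
      11 is a leaf — visit 11.
    Visit 3.
    At 3: no right child.
Full in-order sequence: 16, 2, 15, 27, 26, 19, 38, 22, 33, 6, 20, 37, 11, 3.

5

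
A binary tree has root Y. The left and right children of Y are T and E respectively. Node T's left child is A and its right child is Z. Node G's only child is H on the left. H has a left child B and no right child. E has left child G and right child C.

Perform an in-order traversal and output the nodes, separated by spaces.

A T Z Y B H G E C

In-order visits the left subtree, then the node, then the right subtree.
At Y: go left to T.
  At T: go left to A.
    A is a leaf — visit A.
  Visit T.
  At T: go right to Z.
    Z is a leaf — visit Z.
Visit Y.
At Y: go right to E.
  At E: go left to G.
    At G: go left to H.
      At H: go left to B.
        B is a leaf — visit B.
      Visit H.
      At H: no right child.
    Visit G.
    At G: no right child.
  Visit E.
  At E: go right to C.
    C is a leaf — visit C.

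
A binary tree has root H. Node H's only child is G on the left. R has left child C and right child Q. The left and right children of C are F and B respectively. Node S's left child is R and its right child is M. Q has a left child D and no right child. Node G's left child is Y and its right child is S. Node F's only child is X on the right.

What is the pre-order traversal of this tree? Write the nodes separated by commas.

H, G, Y, S, R, C, F, X, B, Q, D, M

Pre-order visits the node, then its left subtree, then its right subtree.
Visit H.
At H: go left to G.
  Visit G.
  At G: go left to Y.
    Y is a leaf — visit Y.
  At G: go right to S.
    Visit S.
    At S: go left to R.
      Visit R.
      At R: go left to C.
        Visit C.
        At C: go left to F.
          Visit F.
          At F: no left child.
          At F: go right to X.
            X is a leaf — visit X.
        At C: go right to B.
          B is a leaf — visit B.
      At R: go right to Q.
        Visit Q.
        At Q: go left to D.
          D is a leaf — visit D.
        At Q: no right child.
    At S: go right to M.
      M is a leaf — visit M.
At H: no right child.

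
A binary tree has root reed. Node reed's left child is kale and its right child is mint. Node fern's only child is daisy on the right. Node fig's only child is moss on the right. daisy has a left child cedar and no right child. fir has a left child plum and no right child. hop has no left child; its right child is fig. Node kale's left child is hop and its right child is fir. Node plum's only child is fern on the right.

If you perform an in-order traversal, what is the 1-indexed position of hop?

1

In-order visits the left subtree, then the node, then the right subtree.
At reed: go left to kale.
  At kale: go left to hop.
    At hop: no left child.
    Visit hop.
    At hop: go right to fig.
      At fig: no left child.
      Visit fig.
      At fig: go right to moss.
        moss is a leaf — visit moss.
  Visit kale.
  At kale: go right to fir.
    At fir: go left to plum.
      At plum: no left child.
      Visit plum.
      At plum: go right to fern.
        At fern: no left child.
        Visit fern.
        At fern: go right to daisy.
          At daisy: go left to cedar.
            cedar is a leaf — visit cedar.
          Visit daisy.
          At daisy: no right child.
    Visit fir.
    At fir: no right child.
Visit reed.
At reed: go right to mint.
  mint is a leaf — visit mint.
Full in-order sequence: hop, fig, moss, kale, plum, fern, cedar, daisy, fir, reed, mint.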